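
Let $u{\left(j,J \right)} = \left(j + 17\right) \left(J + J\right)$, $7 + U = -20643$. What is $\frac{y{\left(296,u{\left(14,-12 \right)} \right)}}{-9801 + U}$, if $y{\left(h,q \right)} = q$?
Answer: $\frac{744}{30451} \approx 0.024433$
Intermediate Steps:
$U = -20650$ ($U = -7 - 20643 = -20650$)
$u{\left(j,J \right)} = 2 J \left(17 + j\right)$ ($u{\left(j,J \right)} = \left(17 + j\right) 2 J = 2 J \left(17 + j\right)$)
$\frac{y{\left(296,u{\left(14,-12 \right)} \right)}}{-9801 + U} = \frac{2 \left(-12\right) \left(17 + 14\right)}{-9801 - 20650} = \frac{2 \left(-12\right) 31}{-30451} = \left(-744\right) \left(- \frac{1}{30451}\right) = \frac{744}{30451}$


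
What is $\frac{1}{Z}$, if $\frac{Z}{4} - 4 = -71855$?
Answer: $- \frac{1}{287404} \approx -3.4794 \cdot 10^{-6}$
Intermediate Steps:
$Z = -287404$ ($Z = 16 + 4 \left(-71855\right) = 16 - 287420 = -287404$)
$\frac{1}{Z} = \frac{1}{-287404} = - \frac{1}{287404}$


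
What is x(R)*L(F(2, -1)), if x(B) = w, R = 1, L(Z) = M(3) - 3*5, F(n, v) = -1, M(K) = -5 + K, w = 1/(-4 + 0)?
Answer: 17/4 ≈ 4.2500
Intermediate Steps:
w = -¼ (w = 1/(-4) = -¼ ≈ -0.25000)
L(Z) = -17 (L(Z) = (-5 + 3) - 3*5 = -2 - 15 = -17)
x(B) = -¼
x(R)*L(F(2, -1)) = -¼*(-17) = 17/4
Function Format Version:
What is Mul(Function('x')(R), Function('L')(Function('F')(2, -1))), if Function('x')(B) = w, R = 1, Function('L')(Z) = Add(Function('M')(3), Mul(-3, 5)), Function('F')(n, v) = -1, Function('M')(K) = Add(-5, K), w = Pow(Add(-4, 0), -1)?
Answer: Rational(17, 4) ≈ 4.2500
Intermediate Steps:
w = Rational(-1, 4) (w = Pow(-4, -1) = Rational(-1, 4) ≈ -0.25000)
Function('L')(Z) = -17 (Function('L')(Z) = Add(Add(-5, 3), Mul(-3, 5)) = Add(-2, -15) = -17)
Function('x')(B) = Rational(-1, 4)
Mul(Function('x')(R), Function('L')(Function('F')(2, -1))) = Mul(Rational(-1, 4), -17) = Rational(17, 4)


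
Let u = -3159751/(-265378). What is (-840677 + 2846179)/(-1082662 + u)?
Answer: -532216109756/287311516485 ≈ -1.8524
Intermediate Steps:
u = 3159751/265378 (u = -3159751*(-1/265378) = 3159751/265378 ≈ 11.907)
(-840677 + 2846179)/(-1082662 + u) = (-840677 + 2846179)/(-1082662 + 3159751/265378) = 2005502/(-287311516485/265378) = 2005502*(-265378/287311516485) = -532216109756/287311516485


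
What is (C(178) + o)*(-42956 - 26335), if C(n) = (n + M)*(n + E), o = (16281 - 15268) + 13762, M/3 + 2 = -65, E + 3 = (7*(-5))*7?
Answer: -1135333035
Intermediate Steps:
E = -248 (E = -3 + (7*(-5))*7 = -3 - 35*7 = -3 - 245 = -248)
M = -201 (M = -6 + 3*(-65) = -6 - 195 = -201)
o = 14775 (o = 1013 + 13762 = 14775)
C(n) = (-248 + n)*(-201 + n) (C(n) = (n - 201)*(n - 248) = (-201 + n)*(-248 + n) = (-248 + n)*(-201 + n))
(C(178) + o)*(-42956 - 26335) = ((49848 + 178² - 449*178) + 14775)*(-42956 - 26335) = ((49848 + 31684 - 79922) + 14775)*(-69291) = (1610 + 14775)*(-69291) = 16385*(-69291) = -1135333035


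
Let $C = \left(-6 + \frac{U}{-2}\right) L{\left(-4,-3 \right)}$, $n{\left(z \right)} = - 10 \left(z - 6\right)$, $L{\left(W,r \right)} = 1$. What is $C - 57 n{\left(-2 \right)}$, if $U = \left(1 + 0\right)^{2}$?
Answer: $- \frac{9133}{2} \approx -4566.5$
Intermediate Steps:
$U = 1$ ($U = 1^{2} = 1$)
$n{\left(z \right)} = 60 - 10 z$ ($n{\left(z \right)} = - 10 \left(-6 + z\right) = 60 - 10 z$)
$C = - \frac{13}{2}$ ($C = \left(-6 + 1 \frac{1}{-2}\right) 1 = \left(-6 + 1 \left(- \frac{1}{2}\right)\right) 1 = \left(-6 - \frac{1}{2}\right) 1 = \left(- \frac{13}{2}\right) 1 = - \frac{13}{2} \approx -6.5$)
$C - 57 n{\left(-2 \right)} = - \frac{13}{2} - 57 \left(60 - -20\right) = - \frac{13}{2} - 57 \left(60 + 20\right) = - \frac{13}{2} - 4560 = - \frac{9133}{2}$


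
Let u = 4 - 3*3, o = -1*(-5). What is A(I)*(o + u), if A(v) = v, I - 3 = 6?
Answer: 0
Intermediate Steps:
I = 9 (I = 3 + 6 = 9)
o = 5
u = -5 (u = 4 - 9 = -5)
A(I)*(o + u) = 9*(5 - 5) = 9*0 = 0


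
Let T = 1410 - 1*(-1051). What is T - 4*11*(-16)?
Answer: 3165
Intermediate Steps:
T = 2461 (T = 1410 + 1051 = 2461)
T - 4*11*(-16) = 2461 - 4*11*(-16) = 2461 - 44*(-16) = 2461 + 704 = 3165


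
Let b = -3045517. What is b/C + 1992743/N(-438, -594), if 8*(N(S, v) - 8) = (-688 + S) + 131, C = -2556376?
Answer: -40750767658617/2379986056 ≈ -17122.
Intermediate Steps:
N(S, v) = -493/8 + S/8 (N(S, v) = 8 + ((-688 + S) + 131)/8 = 8 + (-557 + S)/8 = 8 + (-557/8 + S/8) = -493/8 + S/8)
b/C + 1992743/N(-438, -594) = -3045517/(-2556376) + 1992743/(-493/8 + (⅛)*(-438)) = -3045517*(-1/2556376) + 1992743/(-493/8 - 219/4) = 3045517/2556376 + 1992743/(-931/8) = 3045517/2556376 + 1992743*(-8/931) = 3045517/2556376 - 15941944/931 = -40750767658617/2379986056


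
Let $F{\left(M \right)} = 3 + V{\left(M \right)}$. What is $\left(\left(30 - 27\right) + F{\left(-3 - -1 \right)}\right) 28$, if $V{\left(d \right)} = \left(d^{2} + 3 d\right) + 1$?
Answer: $140$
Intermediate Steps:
$V{\left(d \right)} = 1 + d^{2} + 3 d$
$F{\left(M \right)} = 4 + M^{2} + 3 M$ ($F{\left(M \right)} = 3 + \left(1 + M^{2} + 3 M\right) = 4 + M^{2} + 3 M$)
$\left(\left(30 - 27\right) + F{\left(-3 - -1 \right)}\right) 28 = \left(\left(30 - 27\right) + \left(4 + \left(-3 - -1\right)^{2} + 3 \left(-3 - -1\right)\right)\right) 28 = \left(3 + \left(4 + \left(-3 + 1\right)^{2} + 3 \left(-3 + 1\right)\right)\right) 28 = \left(3 + \left(4 + \left(-2\right)^{2} + 3 \left(-2\right)\right)\right) 28 = \left(3 + \left(4 + 4 - 6\right)\right) 28 = \left(3 + 2\right) 28 = 5 \cdot 28 = 140$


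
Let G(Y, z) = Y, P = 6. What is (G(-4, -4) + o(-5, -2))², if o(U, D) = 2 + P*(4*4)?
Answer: 8836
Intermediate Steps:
o(U, D) = 98 (o(U, D) = 2 + 6*(4*4) = 2 + 6*16 = 2 + 96 = 98)
(G(-4, -4) + o(-5, -2))² = (-4 + 98)² = 94² = 8836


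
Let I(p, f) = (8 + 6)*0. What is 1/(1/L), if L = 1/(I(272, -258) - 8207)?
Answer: -1/8207 ≈ -0.00012185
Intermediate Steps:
I(p, f) = 0 (I(p, f) = 14*0 = 0)
L = -1/8207 (L = 1/(0 - 8207) = 1/(-8207) = -1/8207 ≈ -0.00012185)
1/(1/L) = 1/(1/(-1/8207)) = 1/(-8207) = -1/8207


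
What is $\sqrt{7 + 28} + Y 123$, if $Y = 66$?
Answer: $8118 + \sqrt{35} \approx 8123.9$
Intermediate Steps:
$\sqrt{7 + 28} + Y 123 = \sqrt{7 + 28} + 66 \cdot 123 = \sqrt{35} + 8118 = 8118 + \sqrt{35}$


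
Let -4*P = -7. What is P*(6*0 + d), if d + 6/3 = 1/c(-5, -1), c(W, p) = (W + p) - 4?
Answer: -147/40 ≈ -3.6750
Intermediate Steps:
P = 7/4 (P = -¼*(-7) = 7/4 ≈ 1.7500)
c(W, p) = -4 + W + p
d = -21/10 (d = -2 + 1/(-4 - 5 - 1) = -2 + 1/(-10) = -2 - ⅒ = -21/10 ≈ -2.1000)
P*(6*0 + d) = 7*(6*0 - 21/10)/4 = 7*(0 - 21/10)/4 = (7/4)*(-21/10) = -147/40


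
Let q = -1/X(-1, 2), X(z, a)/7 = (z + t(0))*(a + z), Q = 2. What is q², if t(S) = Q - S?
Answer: 1/49 ≈ 0.020408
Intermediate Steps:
t(S) = 2 - S
X(z, a) = 7*(2 + z)*(a + z) (X(z, a) = 7*((z + (2 - 1*0))*(a + z)) = 7*((z + (2 + 0))*(a + z)) = 7*((z + 2)*(a + z)) = 7*((2 + z)*(a + z)) = 7*(2 + z)*(a + z))
q = -⅐ (q = -1/(7*(-1)² + 14*2 + 14*(-1) + 7*2*(-1)) = -1/(7*1 + 28 - 14 - 14) = -1/(7 + 28 - 14 - 14) = -1/7 = -1*⅐ = -⅐ ≈ -0.14286)
q² = (-⅐)² = 1/49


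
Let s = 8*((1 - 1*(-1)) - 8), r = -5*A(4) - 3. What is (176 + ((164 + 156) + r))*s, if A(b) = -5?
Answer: -24864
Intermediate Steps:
r = 22 (r = -5*(-5) - 3 = 25 - 3 = 22)
s = -48 (s = 8*((1 + 1) - 8) = 8*(2 - 8) = 8*(-6) = -48)
(176 + ((164 + 156) + r))*s = (176 + ((164 + 156) + 22))*(-48) = (176 + (320 + 22))*(-48) = (176 + 342)*(-48) = 518*(-48) = -24864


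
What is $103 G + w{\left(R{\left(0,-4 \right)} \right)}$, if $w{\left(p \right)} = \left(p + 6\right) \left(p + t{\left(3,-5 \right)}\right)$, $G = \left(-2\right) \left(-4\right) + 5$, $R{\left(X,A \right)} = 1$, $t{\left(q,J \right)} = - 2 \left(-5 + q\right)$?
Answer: $1374$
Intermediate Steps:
$t{\left(q,J \right)} = 10 - 2 q$
$G = 13$ ($G = 8 + 5 = 13$)
$w{\left(p \right)} = \left(4 + p\right) \left(6 + p\right)$ ($w{\left(p \right)} = \left(p + 6\right) \left(p + \left(10 - 6\right)\right) = \left(6 + p\right) \left(p + \left(10 - 6\right)\right) = \left(6 + p\right) \left(p + 4\right) = \left(6 + p\right) \left(4 + p\right) = \left(4 + p\right) \left(6 + p\right)$)
$103 G + w{\left(R{\left(0,-4 \right)} \right)} = 103 \cdot 13 + \left(24 + 1^{2} + 10 \cdot 1\right) = 1339 + \left(24 + 1 + 10\right) = 1339 + 35 = 1374$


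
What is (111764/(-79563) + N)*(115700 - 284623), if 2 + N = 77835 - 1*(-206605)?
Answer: -3822833713850090/79563 ≈ -4.8048e+10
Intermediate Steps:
N = 284438 (N = -2 + (77835 - 1*(-206605)) = -2 + (77835 + 206605) = -2 + 284440 = 284438)
(111764/(-79563) + N)*(115700 - 284623) = (111764/(-79563) + 284438)*(115700 - 284623) = (111764*(-1/79563) + 284438)*(-168923) = (-111764/79563 + 284438)*(-168923) = (22630628830/79563)*(-168923) = -3822833713850090/79563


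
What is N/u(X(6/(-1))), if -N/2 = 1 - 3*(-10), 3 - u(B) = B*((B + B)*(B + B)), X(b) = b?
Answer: -62/867 ≈ -0.071511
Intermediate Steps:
u(B) = 3 - 4*B³ (u(B) = 3 - B*(B + B)*(B + B) = 3 - B*(2*B)*(2*B) = 3 - B*4*B² = 3 - 4*B³)
N = -62 (N = -2*(1 - 3*(-10)) = -2*(1 + 30) = -2*31 = -62)
N/u(X(6/(-1))) = -62/(3 - 4*(6/(-1))³) = -62/(3 - 4*(6*(-1))³) = -62/(3 - 4*(-6)³) = -62/(3 - 4*(-216)) = -62/(3 + 864) = -62/867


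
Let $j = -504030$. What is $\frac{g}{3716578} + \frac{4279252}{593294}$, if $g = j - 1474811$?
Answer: $\frac{7365069673701}{1102511713966} \approx 6.6803$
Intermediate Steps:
$g = -1978841$ ($g = -504030 - 1474811 = -1978841$)
$\frac{g}{3716578} + \frac{4279252}{593294} = - \frac{1978841}{3716578} + \frac{4279252}{593294} = \left(-1978841\right) \frac{1}{3716578} + 4279252 \cdot \frac{1}{593294} = - \frac{1978841}{3716578} + \frac{2139626}{296647} = \frac{7365069673701}{1102511713966}$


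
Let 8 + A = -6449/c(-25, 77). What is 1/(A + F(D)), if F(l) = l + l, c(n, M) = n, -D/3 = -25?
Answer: 25/9999 ≈ 0.0025003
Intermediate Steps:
D = 75 (D = -3*(-25) = 75)
F(l) = 2*l
A = 6249/25 (A = -8 - 6449/(-25) = -8 - 6449*(-1/25) = -8 + 6449/25 = 6249/25 ≈ 249.96)
1/(A + F(D)) = 1/(6249/25 + 2*75) = 1/(6249/25 + 150) = 1/(9999/25) = 25/9999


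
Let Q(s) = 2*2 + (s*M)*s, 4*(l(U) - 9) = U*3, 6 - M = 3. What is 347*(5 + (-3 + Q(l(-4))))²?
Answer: 4509612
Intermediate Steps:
M = 3 (M = 6 - 1*3 = 6 - 3 = 3)
l(U) = 9 + 3*U/4 (l(U) = 9 + (U*3)/4 = 9 + (3*U)/4 = 9 + 3*U/4)
Q(s) = 4 + 3*s² (Q(s) = 2*2 + (s*3)*s = 4 + (3*s)*s = 4 + 3*s²)
347*(5 + (-3 + Q(l(-4))))² = 347*(5 + (-3 + (4 + 3*(9 + (¾)*(-4))²)))² = 347*(5 + (-3 + (4 + 3*(9 - 3)²)))² = 347*(5 + (-3 + (4 + 3*6²)))² = 347*(5 + (-3 + (4 + 3*36)))² = 347*(5 + (-3 + (4 + 108)))² = 347*(5 + (-3 + 112))² = 347*(5 + 109)² = 347*114² = 347*12996 = 4509612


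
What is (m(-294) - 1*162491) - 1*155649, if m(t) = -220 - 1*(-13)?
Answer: -318347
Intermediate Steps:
m(t) = -207 (m(t) = -220 + 13 = -207)
(m(-294) - 1*162491) - 1*155649 = (-207 - 1*162491) - 1*155649 = (-207 - 162491) - 155649 = -162698 - 155649 = -318347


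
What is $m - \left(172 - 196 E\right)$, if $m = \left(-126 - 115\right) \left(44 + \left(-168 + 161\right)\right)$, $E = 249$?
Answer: $39715$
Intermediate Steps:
$m = -8917$ ($m = \left(-126 - 115\right) \left(44 - 7\right) = \left(-241\right) 37 = -8917$)
$m - \left(172 - 196 E\right) = -8917 - \left(172 - 48804\right) = -8917 - -48632 = -8917 + 48632 = 39715$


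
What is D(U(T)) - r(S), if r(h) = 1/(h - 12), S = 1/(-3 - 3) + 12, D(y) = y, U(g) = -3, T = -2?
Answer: 3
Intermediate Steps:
S = 71/6 (S = 1/(-6) + 12 = -⅙ + 12 = 71/6 ≈ 11.833)
r(h) = 1/(-12 + h)
D(U(T)) - r(S) = -3 - 1/(-12 + 71/6) = -3 - 1/(-⅙) = -3 - 1*(-6) = -3 + 6 = 3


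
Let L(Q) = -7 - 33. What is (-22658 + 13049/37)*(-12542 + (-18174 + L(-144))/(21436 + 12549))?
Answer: 50255645421564/179635 ≈ 2.7977e+8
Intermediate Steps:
L(Q) = -40
(-22658 + 13049/37)*(-12542 + (-18174 + L(-144))/(21436 + 12549)) = (-22658 + 13049/37)*(-12542 + (-18174 - 40)/(21436 + 12549)) = (-22658 + 13049*(1/37))*(-12542 - 18214/33985) = (-22658 + 13049/37)*(-12542 - 18214*1/33985) = -825297*(-12542 - 2602/4855)/37 = -825297/37*(-60894012/4855) = 50255645421564/179635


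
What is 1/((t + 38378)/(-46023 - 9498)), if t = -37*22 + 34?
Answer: -55521/37598 ≈ -1.4767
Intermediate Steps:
t = -780 (t = -814 + 34 = -780)
1/((t + 38378)/(-46023 - 9498)) = 1/((-780 + 38378)/(-46023 - 9498)) = 1/(37598/(-55521)) = 1/(37598*(-1/55521)) = 1/(-37598/55521) = -55521/37598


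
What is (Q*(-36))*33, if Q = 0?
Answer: 0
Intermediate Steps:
(Q*(-36))*33 = (0*(-36))*33 = 0*33 = 0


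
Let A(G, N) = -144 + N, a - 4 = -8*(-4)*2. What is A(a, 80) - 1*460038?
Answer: -460102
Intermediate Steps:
a = 68 (a = 4 - 8*(-4)*2 = 4 + 32*2 = 4 + 64 = 68)
A(a, 80) - 1*460038 = (-144 + 80) - 1*460038 = -64 - 460038 = -460102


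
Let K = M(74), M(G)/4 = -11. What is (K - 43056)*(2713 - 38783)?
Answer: 1554617000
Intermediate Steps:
M(G) = -44 (M(G) = 4*(-11) = -44)
K = -44
(K - 43056)*(2713 - 38783) = (-44 - 43056)*(2713 - 38783) = -43100*(-36070) = 1554617000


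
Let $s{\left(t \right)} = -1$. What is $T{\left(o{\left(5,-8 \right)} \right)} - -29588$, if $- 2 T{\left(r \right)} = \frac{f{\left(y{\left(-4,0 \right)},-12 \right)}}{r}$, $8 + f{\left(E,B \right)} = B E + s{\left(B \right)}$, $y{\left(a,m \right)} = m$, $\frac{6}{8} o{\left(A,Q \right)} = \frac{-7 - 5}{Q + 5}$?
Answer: $\frac{946843}{32} \approx 29589.0$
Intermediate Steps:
$o{\left(A,Q \right)} = - \frac{16}{5 + Q}$ ($o{\left(A,Q \right)} = \frac{4 \frac{-7 - 5}{Q + 5}}{3} = \frac{4 \left(- \frac{12}{5 + Q}\right)}{3} = - \frac{16}{5 + Q}$)
$f{\left(E,B \right)} = -9 + B E$ ($f{\left(E,B \right)} = -8 + \left(B E - 1\right) = -8 + \left(-1 + B E\right) = -9 + B E$)
$T{\left(r \right)} = \frac{9}{2 r}$ ($T{\left(r \right)} = - \frac{\left(-9 - 0\right) \frac{1}{r}}{2} = - \frac{\left(-9 + 0\right) \frac{1}{r}}{2} = - \frac{\left(-9\right) \frac{1}{r}}{2} = \frac{9}{2 r}$)
$T{\left(o{\left(5,-8 \right)} \right)} - -29588 = \frac{9}{2 \left(- \frac{16}{5 - 8}\right)} - -29588 = \frac{9}{2 \left(- \frac{16}{-3}\right)} + 29588 = \frac{9}{2 \left(\left(-16\right) \left(- \frac{1}{3}\right)\right)} + 29588 = \frac{9}{2 \cdot \frac{16}{3}} + 29588 = \frac{9}{2} \cdot \frac{3}{16} + 29588 = \frac{27}{32} + 29588 = \frac{946843}{32}$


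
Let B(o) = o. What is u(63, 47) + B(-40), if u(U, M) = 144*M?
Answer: 6728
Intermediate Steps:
u(63, 47) + B(-40) = 144*47 - 40 = 6768 - 40 = 6728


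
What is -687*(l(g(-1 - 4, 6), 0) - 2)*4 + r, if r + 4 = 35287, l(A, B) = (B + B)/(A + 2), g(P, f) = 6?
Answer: 40779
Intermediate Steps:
l(A, B) = 2*B/(2 + A) (l(A, B) = (2*B)/(2 + A) = 2*B/(2 + A))
r = 35283 (r = -4 + 35287 = 35283)
-687*(l(g(-1 - 4, 6), 0) - 2)*4 + r = -687*(2*0/(2 + 6) - 2)*4 + 35283 = -687*(2*0/8 - 2)*4 + 35283 = -687*(2*0*(1/8) - 2)*4 + 35283 = -687*(0 - 2)*4 + 35283 = -(-1374)*4 + 35283 = -687*(-8) + 35283 = 5496 + 35283 = 40779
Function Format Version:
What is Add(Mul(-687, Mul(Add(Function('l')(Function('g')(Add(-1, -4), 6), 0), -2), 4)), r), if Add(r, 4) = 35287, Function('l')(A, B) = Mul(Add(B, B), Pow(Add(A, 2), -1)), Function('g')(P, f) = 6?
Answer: 40779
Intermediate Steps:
Function('l')(A, B) = Mul(2, B, Pow(Add(2, A), -1)) (Function('l')(A, B) = Mul(Mul(2, B), Pow(Add(2, A), -1)) = Mul(2, B, Pow(Add(2, A), -1)))
r = 35283 (r = Add(-4, 35287) = 35283)
Add(Mul(-687, Mul(Add(Function('l')(Function('g')(Add(-1, -4), 6), 0), -2), 4)), r) = Add(Mul(-687, Mul(Add(Mul(2, 0, Pow(Add(2, 6), -1)), -2), 4)), 35283) = Add(Mul(-687, Mul(Add(Mul(2, 0, Pow(8, -1)), -2), 4)), 35283) = Add(Mul(-687, Mul(Add(Mul(2, 0, Rational(1, 8)), -2), 4)), 35283) = Add(Mul(-687, Mul(Add(0, -2), 4)), 35283) = Add(Mul(-687, Mul(-2, 4)), 35283) = Add(Mul(-687, -8), 35283) = Add(5496, 35283) = 40779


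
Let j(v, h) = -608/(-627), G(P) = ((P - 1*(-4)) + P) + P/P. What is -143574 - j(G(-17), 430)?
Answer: -4737974/33 ≈ -1.4358e+5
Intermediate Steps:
G(P) = 5 + 2*P (G(P) = ((P + 4) + P) + 1 = ((4 + P) + P) + 1 = (4 + 2*P) + 1 = 5 + 2*P)
j(v, h) = 32/33 (j(v, h) = -608*(-1/627) = 32/33)
-143574 - j(G(-17), 430) = -143574 - 1*32/33 = -143574 - 32/33 = -4737974/33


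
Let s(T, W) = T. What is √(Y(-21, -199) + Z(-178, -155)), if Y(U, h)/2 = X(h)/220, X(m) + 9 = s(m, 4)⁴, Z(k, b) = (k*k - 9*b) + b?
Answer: 4*√2701635805/55 ≈ 3780.2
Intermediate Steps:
Z(k, b) = k² - 8*b (Z(k, b) = (k² - 9*b) + b = k² - 8*b)
X(m) = -9 + m⁴
Y(U, h) = -9/110 + h⁴/110 (Y(U, h) = 2*((-9 + h⁴)/220) = 2*((-9 + h⁴)*(1/220)) = 2*(-9/220 + h⁴/220) = -9/110 + h⁴/110)
√(Y(-21, -199) + Z(-178, -155)) = √((-9/110 + (1/110)*(-199)⁴) + ((-178)² - 8*(-155))) = √((-9/110 + (1/110)*1568239201) + (31684 + 1240)) = √((-9/110 + 1568239201/110) + 32924) = √(784119596/55 + 32924) = √(785930416/55) = 4*√2701635805/55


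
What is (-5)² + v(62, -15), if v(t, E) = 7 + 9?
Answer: 41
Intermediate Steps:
v(t, E) = 16
(-5)² + v(62, -15) = (-5)² + 16 = 25 + 16 = 41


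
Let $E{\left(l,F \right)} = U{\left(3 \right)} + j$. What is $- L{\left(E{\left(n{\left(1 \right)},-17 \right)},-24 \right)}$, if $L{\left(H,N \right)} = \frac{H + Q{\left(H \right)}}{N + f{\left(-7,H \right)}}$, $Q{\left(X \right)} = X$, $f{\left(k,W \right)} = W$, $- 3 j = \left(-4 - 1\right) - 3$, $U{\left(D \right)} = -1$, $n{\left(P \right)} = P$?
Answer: $\frac{10}{67} \approx 0.14925$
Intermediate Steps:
$j = \frac{8}{3}$ ($j = - \frac{\left(-4 - 1\right) - 3}{3} = - \frac{-5 - 3}{3} = \left(- \frac{1}{3}\right) \left(-8\right) = \frac{8}{3} \approx 2.6667$)
$E{\left(l,F \right)} = \frac{5}{3}$ ($E{\left(l,F \right)} = -1 + \frac{8}{3} = \frac{5}{3}$)
$L{\left(H,N \right)} = \frac{2 H}{H + N}$ ($L{\left(H,N \right)} = \frac{H + H}{N + H} = \frac{2 H}{H + N}$)
$- L{\left(E{\left(n{\left(1 \right)},-17 \right)},-24 \right)} = - \frac{2 \cdot 5}{3 \left(\frac{5}{3} - 24\right)} = - \frac{2 \cdot 5}{3 \left(- \frac{67}{3}\right)} = - \frac{2 \cdot 5 \left(-3\right)}{3 \cdot 67} = \left(-1\right) \left(- \frac{10}{67}\right) = \frac{10}{67}$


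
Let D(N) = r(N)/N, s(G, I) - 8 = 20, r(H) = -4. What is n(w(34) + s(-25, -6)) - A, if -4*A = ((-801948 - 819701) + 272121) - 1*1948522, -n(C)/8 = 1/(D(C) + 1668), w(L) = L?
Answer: -42632243573/51706 ≈ -8.2451e+5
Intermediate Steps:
s(G, I) = 28 (s(G, I) = 8 + 20 = 28)
D(N) = -4/N
n(C) = -8/(1668 - 4/C) (n(C) = -8/(-4/C + 1668) = -8/(1668 - 4/C))
A = 1649025/2 (A = -(((-801948 - 819701) + 272121) - 1*1948522)/4 = -((-1621649 + 272121) - 1948522)/4 = -(-1349528 - 1948522)/4 = -¼*(-3298050) = 1649025/2 ≈ 8.2451e+5)
n(w(34) + s(-25, -6)) - A = -2*(34 + 28)/(-1 + 417*(34 + 28)) - 1*1649025/2 = -2*62/(-1 + 417*62) - 1649025/2 = -2*62/(-1 + 25854) - 1649025/2 = -2*62/25853 - 1649025/2 = -2*62*1/25853 - 1649025/2 = -124/25853 - 1649025/2 = -42632243573/51706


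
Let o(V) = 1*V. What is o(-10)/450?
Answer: -1/45 ≈ -0.022222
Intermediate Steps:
o(V) = V
o(-10)/450 = -10/450 = -10*1/450 = -1/45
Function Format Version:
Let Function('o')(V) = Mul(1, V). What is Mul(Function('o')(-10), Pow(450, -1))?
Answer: Rational(-1, 45) ≈ -0.022222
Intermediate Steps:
Function('o')(V) = V
Mul(Function('o')(-10), Pow(450, -1)) = Mul(-10, Pow(450, -1)) = Mul(-10, Rational(1, 450)) = Rational(-1, 45)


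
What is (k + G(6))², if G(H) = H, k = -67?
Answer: 3721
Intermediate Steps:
(k + G(6))² = (-67 + 6)² = (-61)² = 3721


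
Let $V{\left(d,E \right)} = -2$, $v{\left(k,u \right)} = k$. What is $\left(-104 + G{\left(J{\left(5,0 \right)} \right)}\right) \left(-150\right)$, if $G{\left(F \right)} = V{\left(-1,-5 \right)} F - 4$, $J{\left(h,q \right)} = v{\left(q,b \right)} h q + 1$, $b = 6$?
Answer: $16500$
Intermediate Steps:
$J{\left(h,q \right)} = 1 + h q^{2}$ ($J{\left(h,q \right)} = q h q + 1 = h q q + 1 = h q^{2} + 1 = 1 + h q^{2}$)
$G{\left(F \right)} = -4 - 2 F$ ($G{\left(F \right)} = - 2 F - 4 = -4 - 2 F$)
$\left(-104 + G{\left(J{\left(5,0 \right)} \right)}\right) \left(-150\right) = \left(-104 - \left(4 + 2 \left(1 + 5 \cdot 0^{2}\right)\right)\right) \left(-150\right) = \left(-104 - \left(4 + 2 \left(1 + 5 \cdot 0\right)\right)\right) \left(-150\right) = \left(-104 - \left(4 + 2 \left(1 + 0\right)\right)\right) \left(-150\right) = \left(-104 - 6\right) \left(-150\right) = \left(-110\right) \left(-150\right) = 16500$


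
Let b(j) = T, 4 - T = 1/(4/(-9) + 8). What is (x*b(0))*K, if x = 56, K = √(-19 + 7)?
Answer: 7364*I*√3/17 ≈ 750.28*I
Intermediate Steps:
K = 2*I*√3 (K = √(-12) = 2*I*√3 ≈ 3.4641*I)
T = 263/68 (T = 4 - 1/(4/(-9) + 8) = 4 - 1/(4*(-⅑) + 8) = 4 - 1/(-4/9 + 8) = 4 - 1/68/9 = 4 - 1*9/68 = 4 - 9/68 = 263/68 ≈ 3.8676)
b(j) = 263/68
(x*b(0))*K = (56*(263/68))*(2*I*√3) = 3682*(2*I*√3)/17 = 7364*I*√3/17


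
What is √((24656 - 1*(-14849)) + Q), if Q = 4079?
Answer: 8*√681 ≈ 208.77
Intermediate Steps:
√((24656 - 1*(-14849)) + Q) = √((24656 - 1*(-14849)) + 4079) = √((24656 + 14849) + 4079) = √(39505 + 4079) = √43584 = 8*√681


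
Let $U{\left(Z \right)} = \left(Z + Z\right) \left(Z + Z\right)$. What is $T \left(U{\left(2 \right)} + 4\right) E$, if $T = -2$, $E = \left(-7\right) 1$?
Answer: $280$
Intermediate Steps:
$E = -7$
$U{\left(Z \right)} = 4 Z^{2}$ ($U{\left(Z \right)} = 2 Z 2 Z = 4 Z^{2}$)
$T \left(U{\left(2 \right)} + 4\right) E = - 2 \left(4 \cdot 2^{2} + 4\right) \left(-7\right) = - 2 \left(4 \cdot 4 + 4\right) \left(-7\right) = - 2 \left(16 + 4\right) \left(-7\right) = \left(-2\right) 20 \left(-7\right) = \left(-40\right) \left(-7\right) = 280$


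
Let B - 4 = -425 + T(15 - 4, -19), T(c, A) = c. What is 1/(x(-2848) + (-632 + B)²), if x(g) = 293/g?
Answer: 2848/3092255579 ≈ 9.2101e-7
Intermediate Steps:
B = -410 (B = 4 + (-425 + (15 - 4)) = 4 + (-425 + 11) = 4 - 414 = -410)
1/(x(-2848) + (-632 + B)²) = 1/(293/(-2848) + (-632 - 410)²) = 1/(293*(-1/2848) + (-1042)²) = 1/(-293/2848 + 1085764) = 1/(3092255579/2848) = 2848/3092255579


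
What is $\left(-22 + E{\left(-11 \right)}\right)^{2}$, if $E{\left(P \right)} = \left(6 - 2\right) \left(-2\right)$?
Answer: $900$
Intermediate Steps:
$E{\left(P \right)} = -8$ ($E{\left(P \right)} = 4 \left(-2\right) = -8$)
$\left(-22 + E{\left(-11 \right)}\right)^{2} = \left(-22 - 8\right)^{2} = \left(-30\right)^{2} = 900$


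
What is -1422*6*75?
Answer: -639900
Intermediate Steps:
-1422*6*75 = -79*108*75 = -8532*75 = -639900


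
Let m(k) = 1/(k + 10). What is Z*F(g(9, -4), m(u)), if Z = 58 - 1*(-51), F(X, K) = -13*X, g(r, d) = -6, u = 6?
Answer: 8502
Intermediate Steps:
m(k) = 1/(10 + k)
Z = 109 (Z = 58 + 51 = 109)
Z*F(g(9, -4), m(u)) = 109*(-13*(-6)) = 109*78 = 8502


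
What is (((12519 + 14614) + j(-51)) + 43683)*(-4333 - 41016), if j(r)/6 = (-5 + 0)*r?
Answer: -3280818754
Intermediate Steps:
j(r) = -30*r (j(r) = 6*((-5 + 0)*r) = 6*(-5*r) = -30*r)
(((12519 + 14614) + j(-51)) + 43683)*(-4333 - 41016) = (((12519 + 14614) - 30*(-51)) + 43683)*(-4333 - 41016) = ((27133 + 1530) + 43683)*(-45349) = (28663 + 43683)*(-45349) = 72346*(-45349) = -3280818754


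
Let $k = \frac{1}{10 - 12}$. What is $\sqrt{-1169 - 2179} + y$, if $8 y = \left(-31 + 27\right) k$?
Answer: $\frac{1}{4} + 6 i \sqrt{93} \approx 0.25 + 57.862 i$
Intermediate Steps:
$k = - \frac{1}{2}$ ($k = \frac{1}{-2} = - \frac{1}{2} \approx -0.5$)
$y = \frac{1}{4}$ ($y = \frac{\left(-31 + 27\right) \left(- \frac{1}{2}\right)}{8} = \frac{\left(-4\right) \left(- \frac{1}{2}\right)}{8} = \frac{1}{8} \cdot 2 = \frac{1}{4} \approx 0.25$)
$\sqrt{-1169 - 2179} + y = \sqrt{-1169 - 2179} + \frac{1}{4} = \sqrt{-3348} + \frac{1}{4} = 6 i \sqrt{93} + \frac{1}{4} = \frac{1}{4} + 6 i \sqrt{93}$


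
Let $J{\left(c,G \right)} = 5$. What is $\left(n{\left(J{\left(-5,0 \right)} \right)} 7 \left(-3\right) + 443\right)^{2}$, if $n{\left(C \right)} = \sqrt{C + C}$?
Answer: $200659 - 18606 \sqrt{10} \approx 1.4182 \cdot 10^{5}$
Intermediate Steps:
$n{\left(C \right)} = \sqrt{2} \sqrt{C}$ ($n{\left(C \right)} = \sqrt{2 C} = \sqrt{2} \sqrt{C}$)
$\left(n{\left(J{\left(-5,0 \right)} \right)} 7 \left(-3\right) + 443\right)^{2} = \left(\sqrt{2} \sqrt{5} \cdot 7 \left(-3\right) + 443\right)^{2} = \left(\sqrt{10} \cdot 7 \left(-3\right) + 443\right)^{2} = \left(7 \sqrt{10} \left(-3\right) + 443\right)^{2} = \left(- 21 \sqrt{10} + 443\right)^{2} = \left(443 - 21 \sqrt{10}\right)^{2}$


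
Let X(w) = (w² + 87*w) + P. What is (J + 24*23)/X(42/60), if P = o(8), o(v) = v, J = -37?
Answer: 51500/6939 ≈ 7.4218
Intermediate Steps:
P = 8
X(w) = 8 + w² + 87*w (X(w) = (w² + 87*w) + 8 = 8 + w² + 87*w)
(J + 24*23)/X(42/60) = (-37 + 24*23)/(8 + (42/60)² + 87*(42/60)) = (-37 + 552)/(8 + (42*(1/60))² + 87*(42*(1/60))) = 515/(8 + (7/10)² + 87*(7/10)) = 515/(8 + 49/100 + 609/10) = 515/(6939/100) = 515*(100/6939) = 51500/6939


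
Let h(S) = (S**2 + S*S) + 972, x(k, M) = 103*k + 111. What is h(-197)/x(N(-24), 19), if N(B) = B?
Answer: -78590/2361 ≈ -33.287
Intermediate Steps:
x(k, M) = 111 + 103*k
h(S) = 972 + 2*S**2 (h(S) = (S**2 + S**2) + 972 = 2*S**2 + 972 = 972 + 2*S**2)
h(-197)/x(N(-24), 19) = (972 + 2*(-197)**2)/(111 + 103*(-24)) = (972 + 2*38809)/(111 - 2472) = (972 + 77618)/(-2361) = 78590*(-1/2361) = -78590/2361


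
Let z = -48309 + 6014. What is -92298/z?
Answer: 92298/42295 ≈ 2.1822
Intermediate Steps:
z = -42295
-92298/z = -92298/(-42295) = -92298*(-1/42295) = 92298/42295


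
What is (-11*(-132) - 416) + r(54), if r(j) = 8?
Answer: 1044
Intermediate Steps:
(-11*(-132) - 416) + r(54) = (-11*(-132) - 416) + 8 = (1452 - 416) + 8 = 1036 + 8 = 1044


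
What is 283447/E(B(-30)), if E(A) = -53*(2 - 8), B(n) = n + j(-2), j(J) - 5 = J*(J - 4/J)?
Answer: 283447/318 ≈ 891.34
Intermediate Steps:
j(J) = 5 + J*(J - 4/J)
B(n) = 5 + n (B(n) = n + (1 + (-2)²) = n + (1 + 4) = n + 5 = 5 + n)
E(A) = 318 (E(A) = -53*(-6) = 318)
283447/E(B(-30)) = 283447/318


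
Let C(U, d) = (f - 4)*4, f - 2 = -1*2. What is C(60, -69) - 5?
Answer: -21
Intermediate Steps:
f = 0 (f = 2 - 1*2 = 2 - 2 = 0)
C(U, d) = -16 (C(U, d) = (0 - 4)*4 = -4*4 = -16)
C(60, -69) - 5 = -16 - 5 = -21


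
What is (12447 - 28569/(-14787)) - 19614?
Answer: -35316620/4929 ≈ -7165.1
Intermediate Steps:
(12447 - 28569/(-14787)) - 19614 = (12447 - 28569*(-1/14787)) - 19614 = (12447 + 9523/4929) - 19614 = 61360786/4929 - 19614 = -35316620/4929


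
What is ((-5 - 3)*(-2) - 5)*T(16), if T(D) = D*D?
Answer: 2816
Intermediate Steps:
T(D) = D²
((-5 - 3)*(-2) - 5)*T(16) = ((-5 - 3)*(-2) - 5)*16² = (-8*(-2) - 5)*256 = (16 - 5)*256 = 11*256 = 2816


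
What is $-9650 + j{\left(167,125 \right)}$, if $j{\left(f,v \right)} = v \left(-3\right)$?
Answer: $-10025$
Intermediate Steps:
$j{\left(f,v \right)} = - 3 v$
$-9650 + j{\left(167,125 \right)} = -9650 - 375 = -10025$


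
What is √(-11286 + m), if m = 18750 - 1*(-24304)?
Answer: 38*√22 ≈ 178.24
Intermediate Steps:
m = 43054 (m = 18750 + 24304 = 43054)
√(-11286 + m) = √(-11286 + 43054) = √31768 = 38*√22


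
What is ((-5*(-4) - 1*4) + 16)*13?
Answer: 416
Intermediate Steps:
((-5*(-4) - 1*4) + 16)*13 = ((20 - 4) + 16)*13 = (16 + 16)*13 = 32*13 = 416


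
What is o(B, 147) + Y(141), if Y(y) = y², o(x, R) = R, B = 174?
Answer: 20028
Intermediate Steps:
o(B, 147) + Y(141) = 147 + 141² = 147 + 19881 = 20028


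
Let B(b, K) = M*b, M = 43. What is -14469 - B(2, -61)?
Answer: -14555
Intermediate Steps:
B(b, K) = 43*b
-14469 - B(2, -61) = -14469 - 43*2 = -14469 - 1*86 = -14469 - 86 = -14555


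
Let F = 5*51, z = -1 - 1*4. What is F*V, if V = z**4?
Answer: 159375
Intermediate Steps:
z = -5 (z = -1 - 4 = -5)
F = 255
V = 625 (V = (-5)**4 = 625)
F*V = 255*625 = 159375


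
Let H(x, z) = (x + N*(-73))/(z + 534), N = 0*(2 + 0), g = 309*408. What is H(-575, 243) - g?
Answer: -97958519/777 ≈ -1.2607e+5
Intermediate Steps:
g = 126072
N = 0 (N = 0*2 = 0)
H(x, z) = x/(534 + z) (H(x, z) = (x + 0*(-73))/(z + 534) = (x + 0)/(534 + z) = x/(534 + z))
H(-575, 243) - g = -575/(534 + 243) - 1*126072 = -575/777 - 126072 = -97958519/777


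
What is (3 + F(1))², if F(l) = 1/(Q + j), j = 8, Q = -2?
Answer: 361/36 ≈ 10.028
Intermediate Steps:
F(l) = ⅙ (F(l) = 1/(-2 + 8) = 1/6 = ⅙)
(3 + F(1))² = (3 + ⅙)² = (19/6)² = 361/36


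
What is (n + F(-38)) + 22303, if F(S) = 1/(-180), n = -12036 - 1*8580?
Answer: 303659/180 ≈ 1687.0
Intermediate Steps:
n = -20616 (n = -12036 - 8580 = -20616)
F(S) = -1/180
(n + F(-38)) + 22303 = (-20616 - 1/180) + 22303 = -3710881/180 + 22303 = 303659/180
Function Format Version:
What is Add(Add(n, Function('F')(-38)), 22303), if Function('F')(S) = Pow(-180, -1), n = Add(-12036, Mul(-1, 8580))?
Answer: Rational(303659, 180) ≈ 1687.0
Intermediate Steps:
n = -20616 (n = Add(-12036, -8580) = -20616)
Function('F')(S) = Rational(-1, 180)
Add(Add(n, Function('F')(-38)), 22303) = Add(Add(-20616, Rational(-1, 180)), 22303) = Add(Rational(-3710881, 180), 22303) = Rational(303659, 180)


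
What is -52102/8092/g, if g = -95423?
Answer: 26051/386081458 ≈ 6.7475e-5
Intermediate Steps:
-52102/8092/g = -52102/8092/(-95423) = -52102*(1/8092)*(-1)/95423 = -26051*(-1)/(4046*95423) = -1*(-26051/386081458) = 26051/386081458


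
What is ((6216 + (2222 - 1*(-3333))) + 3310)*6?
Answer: 90486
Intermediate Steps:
((6216 + (2222 - 1*(-3333))) + 3310)*6 = ((6216 + (2222 + 3333)) + 3310)*6 = ((6216 + 5555) + 3310)*6 = (11771 + 3310)*6 = 15081*6 = 90486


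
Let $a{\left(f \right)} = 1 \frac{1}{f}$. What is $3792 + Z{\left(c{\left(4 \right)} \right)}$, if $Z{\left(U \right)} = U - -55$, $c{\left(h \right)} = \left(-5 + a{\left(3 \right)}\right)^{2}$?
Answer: $\frac{34819}{9} \approx 3868.8$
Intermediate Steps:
$a{\left(f \right)} = \frac{1}{f}$
$c{\left(h \right)} = \frac{196}{9}$ ($c{\left(h \right)} = \left(-5 + \frac{1}{3}\right)^{2} = \left(- \frac{14}{3}\right)^{2} = \frac{196}{9}$)
$Z{\left(U \right)} = 55 + U$ ($Z{\left(U \right)} = U + 55 = 55 + U$)
$3792 + Z{\left(c{\left(4 \right)} \right)} = 3792 + \left(55 + \frac{196}{9}\right) = 3792 + \frac{691}{9} = \frac{34819}{9}$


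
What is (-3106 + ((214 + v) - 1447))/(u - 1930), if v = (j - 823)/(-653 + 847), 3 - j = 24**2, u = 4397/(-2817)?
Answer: 1187593677/527797079 ≈ 2.2501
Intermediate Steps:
u = -4397/2817 (u = 4397*(-1/2817) = -4397/2817 ≈ -1.5609)
j = -573 (j = 3 - 1*24**2 = 3 - 1*576 = 3 - 576 = -573)
v = -698/97 (v = (-573 - 823)/(-653 + 847) = -1396/194 = -1396*1/194 = -698/97 ≈ -7.1959)
(-3106 + ((214 + v) - 1447))/(u - 1930) = (-3106 + ((214 - 698/97) - 1447))/(-4397/2817 - 1930) = (-3106 + (20060/97 - 1447))/(-5441207/2817) = (-3106 - 120299/97)*(-2817/5441207) = -421581/97*(-2817/5441207) = 1187593677/527797079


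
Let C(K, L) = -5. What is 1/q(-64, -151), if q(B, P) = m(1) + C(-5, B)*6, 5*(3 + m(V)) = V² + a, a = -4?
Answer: -5/168 ≈ -0.029762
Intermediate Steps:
m(V) = -19/5 + V²/5 (m(V) = -3 + (V² - 4)/5 = -3 + (-4 + V²)/5 = -3 + (-⅘ + V²/5) = -19/5 + V²/5)
q(B, P) = -168/5 (q(B, P) = (-19/5 + (⅕)*1²) - 5*6 = (-19/5 + (⅕)*1) - 30 = (-19/5 + ⅕) - 30 = -18/5 - 30 = -168/5)
1/q(-64, -151) = 1/(-168/5) = -5/168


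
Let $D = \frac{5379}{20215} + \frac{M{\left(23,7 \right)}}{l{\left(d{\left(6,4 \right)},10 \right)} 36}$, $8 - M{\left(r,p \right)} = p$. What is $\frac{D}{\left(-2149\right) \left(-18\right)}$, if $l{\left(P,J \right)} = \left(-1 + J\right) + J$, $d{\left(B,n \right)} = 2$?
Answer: $\frac{528493}{76408333560} \approx 6.9167 \cdot 10^{-6}$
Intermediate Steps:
$M{\left(r,p \right)} = 8 - p$
$l{\left(P,J \right)} = -1 + 2 J$
$D = \frac{3699451}{13827060}$ ($D = \frac{5379}{20215} + \frac{8 - 7}{\left(-1 + 2 \cdot 10\right) 36} = 5379 \cdot \frac{1}{20215} + \frac{8 - 7}{\left(-1 + 20\right) 36} = \frac{5379}{20215} + 1 \frac{1}{19 \cdot 36} = \frac{5379}{20215} + 1 \cdot \frac{1}{684} = \frac{5379}{20215} + \frac{1}{684} = \frac{3699451}{13827060} \approx 0.26755$)
$\frac{D}{\left(-2149\right) \left(-18\right)} = \frac{3699451}{13827060 \left(\left(-2149\right) \left(-18\right)\right)} = \frac{3699451}{13827060 \cdot 38682} = \frac{3699451}{13827060} \cdot \frac{1}{38682} = \frac{528493}{76408333560}$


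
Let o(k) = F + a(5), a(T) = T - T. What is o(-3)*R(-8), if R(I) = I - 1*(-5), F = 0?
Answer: 0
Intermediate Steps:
a(T) = 0
R(I) = 5 + I (R(I) = I + 5 = 5 + I)
o(k) = 0 (o(k) = 0 + 0 = 0)
o(-3)*R(-8) = 0*(5 - 8) = 0*(-3) = 0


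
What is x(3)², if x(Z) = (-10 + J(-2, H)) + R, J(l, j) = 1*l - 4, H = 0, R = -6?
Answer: 484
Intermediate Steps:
J(l, j) = -4 + l (J(l, j) = l - 4 = -4 + l)
x(Z) = -22 (x(Z) = (-10 + (-4 - 2)) - 6 = (-10 - 6) - 6 = -16 - 6 = -22)
x(3)² = (-22)² = 484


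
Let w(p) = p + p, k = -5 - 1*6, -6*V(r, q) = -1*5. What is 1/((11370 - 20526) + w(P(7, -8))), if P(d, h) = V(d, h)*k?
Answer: -3/27523 ≈ -0.00010900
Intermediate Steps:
V(r, q) = 5/6 (V(r, q) = -(-1)*5/6 = -1/6*(-5) = 5/6)
k = -11 (k = -5 - 6 = -11)
P(d, h) = -55/6 (P(d, h) = (5/6)*(-11) = -55/6)
w(p) = 2*p
1/((11370 - 20526) + w(P(7, -8))) = 1/((11370 - 20526) + 2*(-55/6)) = 1/(-9156 - 55/3) = 1/(-27523/3) = -3/27523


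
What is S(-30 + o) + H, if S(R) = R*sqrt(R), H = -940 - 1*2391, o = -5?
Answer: -3331 - 35*I*sqrt(35) ≈ -3331.0 - 207.06*I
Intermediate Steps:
H = -3331 (H = -940 - 2391 = -3331)
S(R) = R**(3/2)
S(-30 + o) + H = (-30 - 5)**(3/2) - 3331 = (-35)**(3/2) - 3331 = -35*I*sqrt(35) - 3331 = -3331 - 35*I*sqrt(35)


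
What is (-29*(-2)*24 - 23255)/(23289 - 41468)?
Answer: 21863/18179 ≈ 1.2027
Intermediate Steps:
(-29*(-2)*24 - 23255)/(23289 - 41468) = (58*24 - 23255)/(-18179) = (1392 - 23255)*(-1/18179) = -21863*(-1/18179) = 21863/18179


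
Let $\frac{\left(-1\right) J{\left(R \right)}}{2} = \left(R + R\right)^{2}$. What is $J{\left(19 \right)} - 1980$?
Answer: $-4868$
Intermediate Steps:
$J{\left(R \right)} = - 8 R^{2}$ ($J{\left(R \right)} = - 2 \left(R + R\right)^{2} = - 2 \left(2 R\right)^{2} = - 2 \cdot 4 R^{2} = - 8 R^{2}$)
$J{\left(19 \right)} - 1980 = - 8 \cdot 19^{2} - 1980 = \left(-8\right) 361 - 1980 = -2888 - 1980 = -4868$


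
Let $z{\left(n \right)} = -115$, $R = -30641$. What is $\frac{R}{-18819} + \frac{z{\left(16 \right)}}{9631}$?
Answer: $\frac{292939286}{181245789} \approx 1.6163$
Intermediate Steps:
$\frac{R}{-18819} + \frac{z{\left(16 \right)}}{9631} = - \frac{30641}{-18819} - \frac{115}{9631} = \left(-30641\right) \left(- \frac{1}{18819}\right) - \frac{115}{9631} = \frac{30641}{18819} - \frac{115}{9631} = \frac{292939286}{181245789}$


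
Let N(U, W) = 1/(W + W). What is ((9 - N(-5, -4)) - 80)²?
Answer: 321489/64 ≈ 5023.3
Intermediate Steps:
N(U, W) = 1/(2*W)
((9 - N(-5, -4)) - 80)² = ((9 - 1/(2*(-4))) - 80)² = ((9 - (-1)/(2*4)) - 80)² = ((9 - 1*(-⅛)) - 80)² = ((9 + ⅛) - 80)² = (73/8 - 80)² = (-567/8)² = 321489/64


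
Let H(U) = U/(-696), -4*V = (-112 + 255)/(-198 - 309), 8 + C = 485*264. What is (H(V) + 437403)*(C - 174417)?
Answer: -2202891748607045/108576 ≈ -2.0289e+10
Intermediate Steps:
C = 128032 (C = -8 + 485*264 = -8 + 128040 = 128032)
V = 11/156 (V = -(-112 + 255)/(4*(-198 - 309)) = -143/(4*(-507)) = -143*(-1)/(4*507) = -1/4*(-11/39) = 11/156 ≈ 0.070513)
H(U) = -U/696 (H(U) = U*(-1/696) = -U/696)
(H(V) + 437403)*(C - 174417) = (-1/696*11/156 + 437403)*(128032 - 174417) = (-11/108576 + 437403)*(-46385) = (47491468117/108576)*(-46385) = -2202891748607045/108576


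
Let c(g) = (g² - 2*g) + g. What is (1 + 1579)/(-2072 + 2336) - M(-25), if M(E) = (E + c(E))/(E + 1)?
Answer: 8455/264 ≈ 32.026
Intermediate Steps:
c(g) = g² - g
M(E) = (E + E*(-1 + E))/(1 + E) (M(E) = (E + E*(-1 + E))/(E + 1) = (E + E*(-1 + E))/(1 + E))
(1 + 1579)/(-2072 + 2336) - M(-25) = (1 + 1579)/(-2072 + 2336) - (-25)²/(1 - 25) = 1580/264 - 625/(-24) = 1580*(1/264) - 625*(-1)/24 = 395/66 - 1*(-625/24) = 395/66 + 625/24 = 8455/264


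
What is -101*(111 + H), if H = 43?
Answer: -15554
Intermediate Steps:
-101*(111 + H) = -101*(111 + 43) = -101*154 = -15554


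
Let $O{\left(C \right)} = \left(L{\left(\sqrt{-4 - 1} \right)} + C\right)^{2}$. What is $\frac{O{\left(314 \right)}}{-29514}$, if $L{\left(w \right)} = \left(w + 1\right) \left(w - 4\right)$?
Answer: $- \frac{46490}{14757} + \frac{305 i \sqrt{5}}{4919} \approx -3.1504 + 0.13865 i$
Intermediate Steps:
$L{\left(w \right)} = \left(1 + w\right) \left(-4 + w\right)$
$O{\left(C \right)} = \left(-9 + C - 3 i \sqrt{5}\right)^{2}$ ($O{\left(C \right)} = \left(\left(-4 + \left(\sqrt{-4 - 1}\right)^{2} - 3 \sqrt{-4 - 1}\right) + C\right)^{2} = \left(\left(-4 + \left(\sqrt{-5}\right)^{2} - 3 \sqrt{-5}\right) + C\right)^{2} = \left(\left(-4 + \left(i \sqrt{5}\right)^{2} - 3 i \sqrt{5}\right) + C\right)^{2} = \left(\left(-4 - 5 - 3 i \sqrt{5}\right) + C\right)^{2} = \left(\left(-9 - 3 i \sqrt{5}\right) + C\right)^{2} = \left(-9 + C - 3 i \sqrt{5}\right)^{2}$)
$\frac{O{\left(314 \right)}}{-29514} = \frac{\left(9 - 314 + 3 i \sqrt{5}\right)^{2}}{-29514} = \left(9 - 314 + 3 i \sqrt{5}\right)^{2} \left(- \frac{1}{29514}\right) = \left(-305 + 3 i \sqrt{5}\right)^{2} \left(- \frac{1}{29514}\right) = - \frac{\left(-305 + 3 i \sqrt{5}\right)^{2}}{29514}$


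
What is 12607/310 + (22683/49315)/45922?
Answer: 1427518337687/35101973165 ≈ 40.668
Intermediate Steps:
12607/310 + (22683/49315)/45922 = 12607*(1/310) + (22683*(1/49315))*(1/45922) = 12607/310 + (22683/49315)*(1/45922) = 12607/310 + 22683/2264643430 = 1427518337687/35101973165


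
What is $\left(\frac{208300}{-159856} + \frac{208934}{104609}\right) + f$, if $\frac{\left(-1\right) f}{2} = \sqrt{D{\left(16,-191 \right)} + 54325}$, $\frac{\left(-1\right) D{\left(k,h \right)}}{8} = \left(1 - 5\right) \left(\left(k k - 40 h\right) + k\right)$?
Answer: $\frac{2902324701}{4180594076} - 2 \sqrt{307509} \approx -1108.4$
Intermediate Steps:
$D{\left(k,h \right)} = - 1280 h + 32 k + 32 k^{2}$ ($D{\left(k,h \right)} = - 8 \left(1 - 5\right) \left(\left(k k - 40 h\right) + k\right) = - 8 \left(- 4 \left(\left(k^{2} - 40 h\right) + k\right)\right) = - 8 \left(- 4 \left(k + k^{2} - 40 h\right)\right) = - 8 \left(- 4 k - 4 k^{2} + 160 h\right) = - 1280 h + 32 k + 32 k^{2}$)
$f = - 2 \sqrt{307509}$ ($f = - 2 \sqrt{\left(\left(-1280\right) \left(-191\right) + 32 \cdot 16 + 32 \cdot 16^{2}\right) + 54325} = - 2 \sqrt{\left(244480 + 512 + 32 \cdot 256\right) + 54325} = - 2 \sqrt{\left(244480 + 512 + 8192\right) + 54325} = - 2 \sqrt{253184 + 54325} = - 2 \sqrt{307509} \approx -1109.1$)
$\left(\frac{208300}{-159856} + \frac{208934}{104609}\right) + f = \left(\frac{208300}{-159856} + \frac{208934}{104609}\right) - 2 \sqrt{307509} = \left(208300 \left(- \frac{1}{159856}\right) + 208934 \cdot \frac{1}{104609}\right) - 2 \sqrt{307509} = \left(- \frac{52075}{39964} + \frac{208934}{104609}\right) - 2 \sqrt{307509} = \frac{2902324701}{4180594076} - 2 \sqrt{307509}$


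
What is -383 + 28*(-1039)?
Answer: -29475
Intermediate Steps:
-383 + 28*(-1039) = -383 - 29092 = -29475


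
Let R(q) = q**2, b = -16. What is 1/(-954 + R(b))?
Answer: -1/698 ≈ -0.0014327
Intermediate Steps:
1/(-954 + R(b)) = 1/(-954 + (-16)**2) = 1/(-954 + 256) = 1/(-698) = -1/698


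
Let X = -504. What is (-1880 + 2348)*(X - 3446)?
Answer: -1848600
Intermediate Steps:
(-1880 + 2348)*(X - 3446) = (-1880 + 2348)*(-504 - 3446) = 468*(-3950) = -1848600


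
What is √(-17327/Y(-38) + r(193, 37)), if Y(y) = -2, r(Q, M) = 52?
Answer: √34862/2 ≈ 93.357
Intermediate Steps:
√(-17327/Y(-38) + r(193, 37)) = √(-17327/(-2) + 52) = √(-17327*(-½) + 52) = √(17327/2 + 52) = √(17431/2) = √34862/2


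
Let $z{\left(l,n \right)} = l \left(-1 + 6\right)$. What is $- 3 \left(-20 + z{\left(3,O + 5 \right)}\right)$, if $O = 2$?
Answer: $15$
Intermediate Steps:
$z{\left(l,n \right)} = 5 l$ ($z{\left(l,n \right)} = l 5 = 5 l$)
$- 3 \left(-20 + z{\left(3,O + 5 \right)}\right) = - 3 \left(-20 + 5 \cdot 3\right) = - 3 \left(-20 + 15\right) = \left(-3\right) \left(-5\right) = 15$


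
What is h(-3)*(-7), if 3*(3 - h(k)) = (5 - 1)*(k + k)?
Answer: -77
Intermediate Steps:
h(k) = 3 - 8*k/3 (h(k) = 3 - (5 - 1)*(k + k)/3 = 3 - 4*2*k/3 = 3 - 8*k/3)
h(-3)*(-7) = (3 - 8/3*(-3))*(-7) = (3 + 8)*(-7) = 11*(-7) = -77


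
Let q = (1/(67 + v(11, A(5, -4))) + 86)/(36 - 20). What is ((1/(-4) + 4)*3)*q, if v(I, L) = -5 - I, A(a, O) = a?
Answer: 65805/1088 ≈ 60.483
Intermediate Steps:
q = 4387/816 (q = (1/(67 + (-5 - 1*11)) + 86)/(36 - 20) = (1/(67 + (-5 - 11)) + 86)/16 = (1/(67 - 16) + 86)*(1/16) = (1/51 + 86)*(1/16) = (4387/51)*(1/16) = 4387/816 ≈ 5.3762)
((1/(-4) + 4)*3)*q = ((1/(-4) + 4)*3)*(4387/816) = ((-¼ + 4)*3)*(4387/816) = ((15/4)*3)*(4387/816) = (45/4)*(4387/816) = 65805/1088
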